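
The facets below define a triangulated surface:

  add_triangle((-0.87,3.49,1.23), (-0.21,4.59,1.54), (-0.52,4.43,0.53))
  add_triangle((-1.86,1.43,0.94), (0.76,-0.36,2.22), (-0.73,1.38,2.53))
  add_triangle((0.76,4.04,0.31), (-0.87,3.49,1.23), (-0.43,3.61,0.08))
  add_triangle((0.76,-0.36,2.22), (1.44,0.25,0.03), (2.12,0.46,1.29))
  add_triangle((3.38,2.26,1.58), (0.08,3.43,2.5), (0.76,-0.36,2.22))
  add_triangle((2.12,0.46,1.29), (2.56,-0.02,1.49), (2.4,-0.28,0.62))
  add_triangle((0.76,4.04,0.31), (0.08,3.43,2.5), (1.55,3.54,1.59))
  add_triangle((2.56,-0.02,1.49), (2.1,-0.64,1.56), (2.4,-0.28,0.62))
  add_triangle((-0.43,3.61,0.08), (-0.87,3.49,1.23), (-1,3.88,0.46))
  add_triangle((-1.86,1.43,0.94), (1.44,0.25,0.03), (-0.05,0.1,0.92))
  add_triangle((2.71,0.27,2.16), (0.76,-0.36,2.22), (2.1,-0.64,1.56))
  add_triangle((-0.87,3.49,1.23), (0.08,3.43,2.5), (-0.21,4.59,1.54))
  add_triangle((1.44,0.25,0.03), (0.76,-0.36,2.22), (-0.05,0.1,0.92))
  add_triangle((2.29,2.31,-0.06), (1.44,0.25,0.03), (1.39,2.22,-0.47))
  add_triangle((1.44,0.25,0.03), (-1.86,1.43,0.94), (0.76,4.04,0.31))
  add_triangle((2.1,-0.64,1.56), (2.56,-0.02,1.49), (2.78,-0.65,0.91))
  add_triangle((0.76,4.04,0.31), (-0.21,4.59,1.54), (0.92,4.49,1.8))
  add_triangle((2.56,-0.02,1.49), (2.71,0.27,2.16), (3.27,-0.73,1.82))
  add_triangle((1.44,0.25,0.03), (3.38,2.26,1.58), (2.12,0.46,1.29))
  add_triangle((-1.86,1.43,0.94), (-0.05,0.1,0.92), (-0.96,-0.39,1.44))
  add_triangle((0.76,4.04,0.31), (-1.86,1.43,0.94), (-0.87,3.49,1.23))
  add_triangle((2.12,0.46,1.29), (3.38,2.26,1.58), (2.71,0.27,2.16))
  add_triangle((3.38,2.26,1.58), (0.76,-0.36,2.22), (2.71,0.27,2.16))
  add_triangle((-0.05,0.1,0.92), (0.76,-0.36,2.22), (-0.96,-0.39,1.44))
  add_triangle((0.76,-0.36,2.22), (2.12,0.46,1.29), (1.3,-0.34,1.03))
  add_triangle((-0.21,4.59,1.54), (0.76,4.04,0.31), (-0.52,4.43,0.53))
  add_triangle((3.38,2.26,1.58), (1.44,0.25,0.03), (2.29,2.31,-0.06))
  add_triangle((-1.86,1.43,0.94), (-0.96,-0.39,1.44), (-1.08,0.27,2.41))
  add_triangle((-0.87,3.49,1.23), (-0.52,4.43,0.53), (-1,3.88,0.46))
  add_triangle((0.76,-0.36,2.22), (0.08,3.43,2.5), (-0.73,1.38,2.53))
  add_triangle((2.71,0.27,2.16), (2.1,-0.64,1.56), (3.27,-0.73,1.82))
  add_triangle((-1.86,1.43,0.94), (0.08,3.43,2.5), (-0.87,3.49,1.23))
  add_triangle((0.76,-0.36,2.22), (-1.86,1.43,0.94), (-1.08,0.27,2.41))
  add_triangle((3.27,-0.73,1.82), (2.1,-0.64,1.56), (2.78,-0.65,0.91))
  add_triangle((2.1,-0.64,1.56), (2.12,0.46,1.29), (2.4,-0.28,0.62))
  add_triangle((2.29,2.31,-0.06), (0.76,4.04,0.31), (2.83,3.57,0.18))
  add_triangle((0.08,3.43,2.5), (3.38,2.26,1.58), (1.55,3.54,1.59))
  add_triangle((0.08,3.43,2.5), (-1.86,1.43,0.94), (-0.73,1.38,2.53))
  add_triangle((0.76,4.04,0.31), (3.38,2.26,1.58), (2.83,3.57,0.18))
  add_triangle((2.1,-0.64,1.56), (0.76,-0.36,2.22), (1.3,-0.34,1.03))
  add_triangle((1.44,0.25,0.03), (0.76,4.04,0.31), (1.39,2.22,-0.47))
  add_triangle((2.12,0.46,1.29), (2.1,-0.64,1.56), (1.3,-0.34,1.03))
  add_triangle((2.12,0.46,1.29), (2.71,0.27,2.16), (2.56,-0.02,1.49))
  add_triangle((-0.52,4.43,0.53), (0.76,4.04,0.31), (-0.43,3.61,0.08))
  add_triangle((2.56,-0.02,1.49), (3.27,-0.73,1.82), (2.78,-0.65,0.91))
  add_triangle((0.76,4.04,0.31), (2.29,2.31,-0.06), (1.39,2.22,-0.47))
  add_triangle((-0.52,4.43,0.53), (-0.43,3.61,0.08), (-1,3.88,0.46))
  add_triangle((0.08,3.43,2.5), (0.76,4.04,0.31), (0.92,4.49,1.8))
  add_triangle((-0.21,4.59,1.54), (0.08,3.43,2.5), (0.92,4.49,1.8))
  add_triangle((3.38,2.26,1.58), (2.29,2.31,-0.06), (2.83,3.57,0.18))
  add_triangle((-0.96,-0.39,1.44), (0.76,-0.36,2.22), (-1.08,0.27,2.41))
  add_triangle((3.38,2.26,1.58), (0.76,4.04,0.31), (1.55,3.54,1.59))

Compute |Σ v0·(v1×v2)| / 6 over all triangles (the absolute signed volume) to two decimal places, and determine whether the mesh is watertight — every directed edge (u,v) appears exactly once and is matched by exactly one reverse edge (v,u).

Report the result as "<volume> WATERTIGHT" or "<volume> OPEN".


25.92 WATERTIGHT

Per-triangle v0·(v1×v2)/6:
  t1: +0.5340
  t2: +0.5107
  t3: -0.9211
  t4: +0.1957
  t5: +4.7513
  t6: +0.1517
  t7: +1.8333
  t8: +0.2443
  t9: -0.2708
  t10: -0.3620
  t11: +0.6416
  t12: +0.7439
  t13: -0.1662
  t14: +0.1779
  t15: -0.7942
  t16: -0.2789
  t17: +1.1123
  t18: +0.1648
  t19: +0.4670
  t20: -0.3311
  t21: +0.5259
  t22: +0.2221
  t23: +1.1830
  t24: -0.1551
  t25: -0.3420
  t26: +0.9450
  t27: +0.7361
  t28: +0.4861
  t29: +0.3281
  t30: +1.7511
  t31: +0.2473
  t32: +1.3663
  t33: +0.5820
  t34: +0.0657
  t35: -0.4052
  t36: +0.2274
  t37: +1.8270
  t38: +1.6943
  t39: +2.2311
  t40: -0.0354
  t41: -0.6077
  t42: -0.0305
  t43: +0.1115
  t44: +0.3215
  t45: +0.1905
  t46: +0.6447
  t47: +0.1415
  t48: -0.6674
  t49: +1.1084
  t50: +0.5670
  t51: +0.4656
  t52: +1.7857
Σ = +25.9157 → |volume| = 25.92

Directed edges: 156 total, each appears once with its reverse present → watertight.


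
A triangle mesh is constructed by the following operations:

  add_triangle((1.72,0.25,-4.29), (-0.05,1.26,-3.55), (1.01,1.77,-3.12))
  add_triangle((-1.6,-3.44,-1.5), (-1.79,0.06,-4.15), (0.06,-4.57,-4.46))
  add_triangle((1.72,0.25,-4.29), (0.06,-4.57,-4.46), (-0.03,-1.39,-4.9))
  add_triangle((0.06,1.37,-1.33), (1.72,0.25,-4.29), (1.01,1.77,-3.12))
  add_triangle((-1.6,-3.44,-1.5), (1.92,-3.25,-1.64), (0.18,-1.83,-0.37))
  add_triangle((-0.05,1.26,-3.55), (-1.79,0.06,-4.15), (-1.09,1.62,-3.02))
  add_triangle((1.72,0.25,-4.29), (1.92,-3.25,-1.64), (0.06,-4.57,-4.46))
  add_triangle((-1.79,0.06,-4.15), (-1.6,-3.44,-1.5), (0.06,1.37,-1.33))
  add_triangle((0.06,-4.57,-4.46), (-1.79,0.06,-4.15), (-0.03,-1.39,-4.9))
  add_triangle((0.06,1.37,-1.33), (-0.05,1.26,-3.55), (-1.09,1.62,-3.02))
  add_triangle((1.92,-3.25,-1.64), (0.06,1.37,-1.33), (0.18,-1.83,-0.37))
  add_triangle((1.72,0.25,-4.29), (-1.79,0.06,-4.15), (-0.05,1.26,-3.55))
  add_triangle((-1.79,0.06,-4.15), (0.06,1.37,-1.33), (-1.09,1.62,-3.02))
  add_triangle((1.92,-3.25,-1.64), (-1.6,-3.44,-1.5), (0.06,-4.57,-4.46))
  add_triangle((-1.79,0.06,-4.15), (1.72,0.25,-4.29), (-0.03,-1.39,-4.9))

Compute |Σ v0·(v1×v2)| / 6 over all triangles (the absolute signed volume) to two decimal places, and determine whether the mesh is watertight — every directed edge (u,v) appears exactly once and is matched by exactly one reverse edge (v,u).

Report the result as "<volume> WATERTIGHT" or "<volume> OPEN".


39.36 OPEN

Per-triangle v0·(v1×v2)/6:
  t1: +1.4916
  t2: +7.8046
  t3: +4.8176
  t4: -0.3148
  t5: +0.9738
  t6: +1.4372
  t7: +8.4937
  t8: -0.6268
  t9: +4.6743
  t10: +0.5820
  t11: -0.7260
  t12: +2.7923
  t13: -0.4923
  t14: +4.5750
  t15: +3.8785
Σ = +39.3608 → |volume| = 39.36

Directed edges: 45 total; 9 unmatched, e.g. (-0.05,1.26,-3.55)→(1.01,1.77,-3.12) → open.


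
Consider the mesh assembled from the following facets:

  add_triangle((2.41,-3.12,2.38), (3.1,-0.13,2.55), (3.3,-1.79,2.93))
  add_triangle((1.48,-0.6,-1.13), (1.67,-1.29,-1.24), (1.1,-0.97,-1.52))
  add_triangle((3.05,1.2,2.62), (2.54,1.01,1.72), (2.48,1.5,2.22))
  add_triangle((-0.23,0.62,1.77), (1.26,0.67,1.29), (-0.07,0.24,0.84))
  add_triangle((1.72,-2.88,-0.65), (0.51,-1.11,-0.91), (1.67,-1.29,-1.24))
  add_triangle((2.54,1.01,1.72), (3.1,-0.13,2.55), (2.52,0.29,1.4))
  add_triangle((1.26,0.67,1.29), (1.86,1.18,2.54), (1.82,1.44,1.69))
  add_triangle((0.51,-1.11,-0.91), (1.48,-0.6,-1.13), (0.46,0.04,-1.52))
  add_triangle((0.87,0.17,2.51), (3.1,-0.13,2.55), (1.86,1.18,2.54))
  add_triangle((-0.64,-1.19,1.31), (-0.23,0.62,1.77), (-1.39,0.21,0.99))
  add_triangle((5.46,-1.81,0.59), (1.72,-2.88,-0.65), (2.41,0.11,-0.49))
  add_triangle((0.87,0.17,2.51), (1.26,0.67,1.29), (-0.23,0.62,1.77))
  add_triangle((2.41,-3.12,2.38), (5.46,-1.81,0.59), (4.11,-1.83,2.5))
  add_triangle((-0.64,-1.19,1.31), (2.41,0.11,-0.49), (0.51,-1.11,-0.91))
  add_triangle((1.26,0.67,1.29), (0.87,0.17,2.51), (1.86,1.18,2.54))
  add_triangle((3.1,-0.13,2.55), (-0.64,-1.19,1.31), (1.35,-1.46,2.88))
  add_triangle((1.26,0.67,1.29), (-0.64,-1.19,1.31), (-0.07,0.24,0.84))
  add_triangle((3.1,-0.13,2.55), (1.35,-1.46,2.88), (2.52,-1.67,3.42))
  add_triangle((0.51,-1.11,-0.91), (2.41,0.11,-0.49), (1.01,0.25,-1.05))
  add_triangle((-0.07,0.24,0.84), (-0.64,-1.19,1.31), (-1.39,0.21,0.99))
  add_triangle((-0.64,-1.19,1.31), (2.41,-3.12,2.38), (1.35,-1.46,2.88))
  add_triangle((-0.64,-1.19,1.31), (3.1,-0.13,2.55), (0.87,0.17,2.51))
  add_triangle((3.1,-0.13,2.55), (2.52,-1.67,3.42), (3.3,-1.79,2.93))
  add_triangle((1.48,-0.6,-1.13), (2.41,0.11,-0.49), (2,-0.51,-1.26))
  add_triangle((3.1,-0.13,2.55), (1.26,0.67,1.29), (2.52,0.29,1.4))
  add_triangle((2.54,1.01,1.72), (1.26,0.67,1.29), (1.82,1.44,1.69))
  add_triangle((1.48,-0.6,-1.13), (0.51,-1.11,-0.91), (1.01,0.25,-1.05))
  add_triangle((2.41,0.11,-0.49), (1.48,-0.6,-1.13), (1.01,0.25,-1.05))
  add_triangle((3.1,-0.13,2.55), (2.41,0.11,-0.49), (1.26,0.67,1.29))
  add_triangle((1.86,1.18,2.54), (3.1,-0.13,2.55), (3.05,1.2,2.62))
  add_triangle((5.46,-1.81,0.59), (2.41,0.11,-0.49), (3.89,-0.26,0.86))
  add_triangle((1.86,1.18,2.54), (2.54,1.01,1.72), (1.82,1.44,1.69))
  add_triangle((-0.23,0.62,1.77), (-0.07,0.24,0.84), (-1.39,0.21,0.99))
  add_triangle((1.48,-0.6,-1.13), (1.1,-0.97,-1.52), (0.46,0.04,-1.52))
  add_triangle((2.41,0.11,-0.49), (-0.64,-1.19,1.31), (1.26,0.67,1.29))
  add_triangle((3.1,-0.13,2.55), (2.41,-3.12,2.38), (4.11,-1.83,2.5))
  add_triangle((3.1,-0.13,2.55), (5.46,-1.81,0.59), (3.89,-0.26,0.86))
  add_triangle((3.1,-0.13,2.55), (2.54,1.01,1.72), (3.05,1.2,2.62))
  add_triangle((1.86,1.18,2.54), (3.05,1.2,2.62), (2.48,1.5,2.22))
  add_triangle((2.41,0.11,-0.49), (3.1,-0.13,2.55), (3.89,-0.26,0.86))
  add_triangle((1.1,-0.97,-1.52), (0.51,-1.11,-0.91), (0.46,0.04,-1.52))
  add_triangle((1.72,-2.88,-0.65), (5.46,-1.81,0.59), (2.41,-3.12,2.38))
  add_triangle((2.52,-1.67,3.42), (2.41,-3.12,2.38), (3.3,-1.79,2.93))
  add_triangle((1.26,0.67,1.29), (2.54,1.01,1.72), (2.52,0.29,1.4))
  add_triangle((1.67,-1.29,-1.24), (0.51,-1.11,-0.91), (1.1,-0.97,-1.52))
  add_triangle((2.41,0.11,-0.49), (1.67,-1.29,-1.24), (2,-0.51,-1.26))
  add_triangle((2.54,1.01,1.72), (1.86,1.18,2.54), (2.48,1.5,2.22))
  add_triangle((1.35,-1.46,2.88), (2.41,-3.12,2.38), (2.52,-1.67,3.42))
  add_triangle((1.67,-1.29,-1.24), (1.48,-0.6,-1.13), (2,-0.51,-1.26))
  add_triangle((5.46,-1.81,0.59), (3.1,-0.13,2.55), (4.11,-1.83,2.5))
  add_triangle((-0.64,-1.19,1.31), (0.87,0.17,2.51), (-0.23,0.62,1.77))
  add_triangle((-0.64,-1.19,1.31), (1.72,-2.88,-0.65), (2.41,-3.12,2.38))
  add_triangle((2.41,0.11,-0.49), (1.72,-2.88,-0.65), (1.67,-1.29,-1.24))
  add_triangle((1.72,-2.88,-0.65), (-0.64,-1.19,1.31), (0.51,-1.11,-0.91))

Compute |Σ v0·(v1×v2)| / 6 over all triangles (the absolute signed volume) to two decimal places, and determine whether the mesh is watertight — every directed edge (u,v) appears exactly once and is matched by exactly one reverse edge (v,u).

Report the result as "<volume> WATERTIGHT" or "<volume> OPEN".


32.80 WATERTIGHT

Per-triangle v0·(v1×v2)/6:
  t1: -0.0032
  t2: +0.1074
  t3: +0.1236
  t4: -0.0254
  t5: +0.3544
  t6: +0.3127
  t7: -0.0700
  t8: -0.2895
  t9: +1.0585
  t10: +0.5946
  t11: +2.2687
  t12: +0.3757
  t13: +3.4406
  t14: -0.9130
  t15: -0.1040
  t16: +0.2191
  t17: -0.2771
  t18: +0.4534
  t19: -0.4505
  t20: -0.2809
  t21: +1.4786
  t22: +1.3240
  t23: +0.9754
  t24: -0.0286
  t25: -0.3031
  t26: -0.0997
  t27: +0.1468
  t28: +0.2944
  t29: +0.9510
  t30: +0.6207
  t31: +1.0667
  t32: +0.3030
  t33: -0.0218
  t34: +0.1891
  t35: -1.0112
  t36: +1.7144
  t37: +1.7161
  t38: +0.3175
  t39: +0.2307
  t40: +0.3789
  t41: +0.1238
  t42: +6.2207
  t43: +1.1390
  t44: -0.1097
  t45: +0.1224
  t46: +0.2508
  t47: -0.1778
  t48: +0.8817
  t49: +0.0430
  t50: +2.6218
  t51: +0.6801
  t52: +2.4138
  t53: +0.9053
  t54: +0.5434
Σ = +32.7961 → |volume| = 32.80

Directed edges: 162 total, each appears once with its reverse present → watertight.


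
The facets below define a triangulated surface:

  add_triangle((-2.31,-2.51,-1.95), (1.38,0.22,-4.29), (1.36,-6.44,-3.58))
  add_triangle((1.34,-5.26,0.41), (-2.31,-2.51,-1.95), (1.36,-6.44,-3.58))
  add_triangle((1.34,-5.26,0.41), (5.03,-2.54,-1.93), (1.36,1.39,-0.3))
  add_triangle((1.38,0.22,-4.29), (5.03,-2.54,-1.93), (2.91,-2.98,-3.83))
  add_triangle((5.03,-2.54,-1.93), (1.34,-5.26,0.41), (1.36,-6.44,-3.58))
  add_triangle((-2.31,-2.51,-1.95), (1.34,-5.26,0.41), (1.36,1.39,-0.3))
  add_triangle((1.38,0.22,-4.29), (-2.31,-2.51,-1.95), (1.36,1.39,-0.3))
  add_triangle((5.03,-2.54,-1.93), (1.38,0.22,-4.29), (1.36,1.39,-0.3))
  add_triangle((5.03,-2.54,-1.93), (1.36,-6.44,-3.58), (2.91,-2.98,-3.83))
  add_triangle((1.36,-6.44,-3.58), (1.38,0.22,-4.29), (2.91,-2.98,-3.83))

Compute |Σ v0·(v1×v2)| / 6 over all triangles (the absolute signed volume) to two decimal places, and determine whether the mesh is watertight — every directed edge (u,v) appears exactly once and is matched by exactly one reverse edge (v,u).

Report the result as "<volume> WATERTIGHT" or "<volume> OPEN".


70.06 WATERTIGHT

Per-triangle v0·(v1×v2)/6:
  t1: +14.2994
  t2: +10.0268
  t3: +2.4613
  t4: +6.8477
  t5: +16.2079
  t6: -3.7198
  t7: +0.5290
  t8: +6.7176
  t9: +9.2146
  t10: +7.4734
Σ = +70.0579 → |volume| = 70.06

Directed edges: 30 total, each appears once with its reverse present → watertight.


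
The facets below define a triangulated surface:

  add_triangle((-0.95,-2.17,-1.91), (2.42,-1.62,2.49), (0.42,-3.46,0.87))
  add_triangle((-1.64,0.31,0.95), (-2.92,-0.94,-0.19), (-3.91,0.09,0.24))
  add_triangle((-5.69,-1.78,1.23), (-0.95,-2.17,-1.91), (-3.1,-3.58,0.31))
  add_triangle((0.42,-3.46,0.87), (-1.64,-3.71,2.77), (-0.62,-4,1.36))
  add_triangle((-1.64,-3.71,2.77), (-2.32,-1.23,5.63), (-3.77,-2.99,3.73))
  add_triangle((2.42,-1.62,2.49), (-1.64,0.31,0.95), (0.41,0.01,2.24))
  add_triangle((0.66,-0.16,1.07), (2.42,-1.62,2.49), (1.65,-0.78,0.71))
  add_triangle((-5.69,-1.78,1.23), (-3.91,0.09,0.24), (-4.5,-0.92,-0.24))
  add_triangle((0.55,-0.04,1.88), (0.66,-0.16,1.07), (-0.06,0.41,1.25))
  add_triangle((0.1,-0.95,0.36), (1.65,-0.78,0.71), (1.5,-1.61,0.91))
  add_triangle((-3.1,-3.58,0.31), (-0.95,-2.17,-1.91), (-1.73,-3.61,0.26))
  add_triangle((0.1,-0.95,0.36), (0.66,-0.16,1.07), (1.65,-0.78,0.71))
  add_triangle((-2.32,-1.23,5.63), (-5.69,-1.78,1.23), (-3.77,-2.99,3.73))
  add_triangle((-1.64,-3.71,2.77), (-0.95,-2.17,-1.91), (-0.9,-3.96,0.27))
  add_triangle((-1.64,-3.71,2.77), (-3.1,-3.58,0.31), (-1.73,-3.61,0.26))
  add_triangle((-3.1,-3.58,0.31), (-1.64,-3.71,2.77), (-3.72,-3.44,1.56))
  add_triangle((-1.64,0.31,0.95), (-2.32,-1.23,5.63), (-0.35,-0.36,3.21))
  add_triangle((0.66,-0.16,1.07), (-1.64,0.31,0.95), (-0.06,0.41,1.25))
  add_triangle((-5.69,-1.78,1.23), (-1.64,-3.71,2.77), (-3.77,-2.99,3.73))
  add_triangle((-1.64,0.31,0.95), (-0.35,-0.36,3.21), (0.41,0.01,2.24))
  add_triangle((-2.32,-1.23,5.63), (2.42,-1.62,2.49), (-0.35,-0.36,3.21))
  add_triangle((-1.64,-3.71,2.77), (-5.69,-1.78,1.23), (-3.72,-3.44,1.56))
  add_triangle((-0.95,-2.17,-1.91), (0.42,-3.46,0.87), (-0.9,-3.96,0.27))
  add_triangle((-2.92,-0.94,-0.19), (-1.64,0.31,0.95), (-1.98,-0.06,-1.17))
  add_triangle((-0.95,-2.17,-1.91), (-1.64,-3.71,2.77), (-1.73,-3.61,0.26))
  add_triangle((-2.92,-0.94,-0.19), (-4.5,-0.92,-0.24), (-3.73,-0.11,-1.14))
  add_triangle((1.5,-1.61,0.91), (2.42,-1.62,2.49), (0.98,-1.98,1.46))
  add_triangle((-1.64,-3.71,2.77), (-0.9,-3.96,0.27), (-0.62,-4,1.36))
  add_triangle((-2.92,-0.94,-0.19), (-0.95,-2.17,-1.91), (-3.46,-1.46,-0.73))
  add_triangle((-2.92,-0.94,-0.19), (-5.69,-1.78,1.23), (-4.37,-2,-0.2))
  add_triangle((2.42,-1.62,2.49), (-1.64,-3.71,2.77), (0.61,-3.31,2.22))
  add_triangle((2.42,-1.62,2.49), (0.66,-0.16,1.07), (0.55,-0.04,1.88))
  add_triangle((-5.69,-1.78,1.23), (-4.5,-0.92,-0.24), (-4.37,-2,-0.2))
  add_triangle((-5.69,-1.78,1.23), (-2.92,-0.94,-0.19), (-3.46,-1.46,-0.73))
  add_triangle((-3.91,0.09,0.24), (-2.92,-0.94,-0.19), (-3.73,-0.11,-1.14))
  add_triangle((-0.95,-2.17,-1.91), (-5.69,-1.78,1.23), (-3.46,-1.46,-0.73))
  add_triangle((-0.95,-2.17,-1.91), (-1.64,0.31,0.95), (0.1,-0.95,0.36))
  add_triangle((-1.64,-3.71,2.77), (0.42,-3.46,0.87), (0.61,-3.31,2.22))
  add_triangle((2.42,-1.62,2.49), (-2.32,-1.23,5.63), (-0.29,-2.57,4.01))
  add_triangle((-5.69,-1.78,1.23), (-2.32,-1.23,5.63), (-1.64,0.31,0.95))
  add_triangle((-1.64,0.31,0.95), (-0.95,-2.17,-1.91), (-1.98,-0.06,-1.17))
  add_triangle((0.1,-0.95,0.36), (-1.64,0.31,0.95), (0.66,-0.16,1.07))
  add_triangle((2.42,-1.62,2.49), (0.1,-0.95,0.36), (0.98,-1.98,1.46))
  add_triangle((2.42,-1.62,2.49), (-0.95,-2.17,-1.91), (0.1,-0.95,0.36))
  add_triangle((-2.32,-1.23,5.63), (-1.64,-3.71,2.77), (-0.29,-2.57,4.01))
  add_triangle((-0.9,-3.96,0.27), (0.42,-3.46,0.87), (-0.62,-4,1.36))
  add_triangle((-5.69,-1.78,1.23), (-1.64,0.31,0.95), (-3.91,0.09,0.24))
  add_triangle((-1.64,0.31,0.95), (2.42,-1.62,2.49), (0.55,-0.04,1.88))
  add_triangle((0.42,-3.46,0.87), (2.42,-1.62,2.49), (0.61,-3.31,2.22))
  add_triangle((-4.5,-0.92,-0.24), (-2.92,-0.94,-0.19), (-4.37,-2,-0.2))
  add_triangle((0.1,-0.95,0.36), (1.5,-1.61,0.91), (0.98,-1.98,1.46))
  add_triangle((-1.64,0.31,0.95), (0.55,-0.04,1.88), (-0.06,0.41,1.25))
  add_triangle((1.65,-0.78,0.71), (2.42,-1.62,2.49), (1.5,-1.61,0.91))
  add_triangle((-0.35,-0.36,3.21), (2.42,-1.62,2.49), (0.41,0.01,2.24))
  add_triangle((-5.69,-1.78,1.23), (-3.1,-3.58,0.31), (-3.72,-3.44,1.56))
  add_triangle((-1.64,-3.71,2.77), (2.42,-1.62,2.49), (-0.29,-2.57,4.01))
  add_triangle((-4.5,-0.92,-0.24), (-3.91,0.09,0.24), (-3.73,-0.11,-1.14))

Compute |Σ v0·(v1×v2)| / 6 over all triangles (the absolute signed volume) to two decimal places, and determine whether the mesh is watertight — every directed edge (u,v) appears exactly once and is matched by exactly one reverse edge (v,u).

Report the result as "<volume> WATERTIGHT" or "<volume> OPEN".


71.43 OPEN

Per-triangle v0·(v1×v2)/6:
  t1: +1.6911
  t2: -0.4920
  t3: +4.5967
  t4: +0.7442
  t5: +5.4879
  t6: -0.8803
  t7: +0.1634
  t8: +1.2303
  t9: +0.0292
  t10: -0.0129
  t11: +1.7183
  t12: -0.2084
  t13: +7.4121
  t14: +1.8412
  t15: +2.0890
  t16: +2.2672
  t17: +0.8723
  t18: -0.1700
  t19: +4.6902
  t20: +0.3605
  t21: +2.0858
  t22: +2.9226
  t23: +1.4474
  t24: +0.7215
  t25: +0.3069
  t26: +0.2589
  t27: +0.4486
  t28: +1.0520
  t29: -0.1467
  t30: -0.4641
  t31: +2.1288
  t32: +0.0976
  t33: +1.2574
  t34: +0.2569
  t35: -0.8514
  t36: +1.8674
  t37: -0.8945
  t38: +1.8934
  t39: +4.1018
  t40: +4.2876
  t41: -1.1959
  t42: -0.3656
  t43: -0.0236
  t44: -0.6231
  t45: +4.7617
  t46: +0.7447
  t47: +1.2139
  t48: +0.7667
  t49: +1.5292
  t50: +0.0369
  t51: +0.1129
  t52: +0.2183
  t53: +0.3243
  t54: +0.8454
  t55: +2.6484
  t56: +3.3852
  t57: +0.8472
Σ = +71.4348 → |volume| = 71.43

Directed edges: 171 total; 3 unmatched, e.g. (-1.98,-0.06,-1.17)→(-2.92,-0.94,-0.19) → open.


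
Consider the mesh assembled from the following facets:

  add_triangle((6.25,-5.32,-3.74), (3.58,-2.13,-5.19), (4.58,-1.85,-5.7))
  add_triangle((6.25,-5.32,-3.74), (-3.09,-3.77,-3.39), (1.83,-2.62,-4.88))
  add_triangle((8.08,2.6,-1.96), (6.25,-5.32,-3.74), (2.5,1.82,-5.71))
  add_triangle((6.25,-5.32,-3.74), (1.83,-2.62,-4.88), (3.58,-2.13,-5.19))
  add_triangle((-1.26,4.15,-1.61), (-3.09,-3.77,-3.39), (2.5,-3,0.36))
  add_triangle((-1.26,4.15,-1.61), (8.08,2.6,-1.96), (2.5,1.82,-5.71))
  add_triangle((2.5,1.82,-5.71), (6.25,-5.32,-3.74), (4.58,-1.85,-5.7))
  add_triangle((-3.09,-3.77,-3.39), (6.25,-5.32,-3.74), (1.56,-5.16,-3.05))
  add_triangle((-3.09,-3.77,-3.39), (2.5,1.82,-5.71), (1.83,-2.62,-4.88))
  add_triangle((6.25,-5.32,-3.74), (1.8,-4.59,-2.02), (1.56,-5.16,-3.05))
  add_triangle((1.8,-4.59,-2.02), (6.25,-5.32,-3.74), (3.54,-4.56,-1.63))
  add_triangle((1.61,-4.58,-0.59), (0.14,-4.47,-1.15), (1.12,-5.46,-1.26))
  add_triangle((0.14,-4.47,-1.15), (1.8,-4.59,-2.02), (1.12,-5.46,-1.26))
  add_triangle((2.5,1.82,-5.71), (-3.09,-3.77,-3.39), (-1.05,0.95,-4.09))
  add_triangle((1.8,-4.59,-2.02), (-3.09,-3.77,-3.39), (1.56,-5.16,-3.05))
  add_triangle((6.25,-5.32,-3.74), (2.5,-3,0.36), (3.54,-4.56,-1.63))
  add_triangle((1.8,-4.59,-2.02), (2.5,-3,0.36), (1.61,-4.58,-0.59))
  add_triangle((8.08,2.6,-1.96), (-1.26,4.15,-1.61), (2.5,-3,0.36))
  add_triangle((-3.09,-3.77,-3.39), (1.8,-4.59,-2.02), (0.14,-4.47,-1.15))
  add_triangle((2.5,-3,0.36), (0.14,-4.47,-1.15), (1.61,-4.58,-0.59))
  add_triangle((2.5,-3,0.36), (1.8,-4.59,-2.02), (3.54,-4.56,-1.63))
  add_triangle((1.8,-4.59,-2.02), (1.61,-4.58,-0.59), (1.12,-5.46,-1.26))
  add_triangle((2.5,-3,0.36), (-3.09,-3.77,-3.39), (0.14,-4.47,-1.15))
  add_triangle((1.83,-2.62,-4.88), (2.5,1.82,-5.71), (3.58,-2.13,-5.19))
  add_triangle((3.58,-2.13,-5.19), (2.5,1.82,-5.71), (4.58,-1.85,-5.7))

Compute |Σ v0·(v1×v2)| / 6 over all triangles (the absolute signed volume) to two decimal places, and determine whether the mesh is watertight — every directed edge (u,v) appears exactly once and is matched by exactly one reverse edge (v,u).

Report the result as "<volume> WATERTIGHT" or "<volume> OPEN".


167.98 OPEN

Per-triangle v0·(v1×v2)/6:
  t1: +3.6757
  t2: +19.4363
  t3: +53.4269
  t4: +6.9891
  t5: -7.6882
  t6: +28.6888
  t7: +3.1782
  t8: +6.8028
  t9: +16.7610
  t10: +2.9778
  t11: +3.0746
  t12: +0.2578
  t13: +0.7718
  t14: +11.5735
  t15: +2.1092
  t16: +2.5468
  t17: +1.6826
  t18: -3.8857
  t19: +4.9917
  t20: +0.1821
  t21: +1.8702
  t22: +0.9510
  t23: -1.6330
  t24: +6.3004
  t25: +2.9433
Σ = +167.9849 → |volume| = 167.98

Directed edges: 75 total; 7 unmatched, e.g. (8.08,2.6,-1.96)→(6.25,-5.32,-3.74) → open.


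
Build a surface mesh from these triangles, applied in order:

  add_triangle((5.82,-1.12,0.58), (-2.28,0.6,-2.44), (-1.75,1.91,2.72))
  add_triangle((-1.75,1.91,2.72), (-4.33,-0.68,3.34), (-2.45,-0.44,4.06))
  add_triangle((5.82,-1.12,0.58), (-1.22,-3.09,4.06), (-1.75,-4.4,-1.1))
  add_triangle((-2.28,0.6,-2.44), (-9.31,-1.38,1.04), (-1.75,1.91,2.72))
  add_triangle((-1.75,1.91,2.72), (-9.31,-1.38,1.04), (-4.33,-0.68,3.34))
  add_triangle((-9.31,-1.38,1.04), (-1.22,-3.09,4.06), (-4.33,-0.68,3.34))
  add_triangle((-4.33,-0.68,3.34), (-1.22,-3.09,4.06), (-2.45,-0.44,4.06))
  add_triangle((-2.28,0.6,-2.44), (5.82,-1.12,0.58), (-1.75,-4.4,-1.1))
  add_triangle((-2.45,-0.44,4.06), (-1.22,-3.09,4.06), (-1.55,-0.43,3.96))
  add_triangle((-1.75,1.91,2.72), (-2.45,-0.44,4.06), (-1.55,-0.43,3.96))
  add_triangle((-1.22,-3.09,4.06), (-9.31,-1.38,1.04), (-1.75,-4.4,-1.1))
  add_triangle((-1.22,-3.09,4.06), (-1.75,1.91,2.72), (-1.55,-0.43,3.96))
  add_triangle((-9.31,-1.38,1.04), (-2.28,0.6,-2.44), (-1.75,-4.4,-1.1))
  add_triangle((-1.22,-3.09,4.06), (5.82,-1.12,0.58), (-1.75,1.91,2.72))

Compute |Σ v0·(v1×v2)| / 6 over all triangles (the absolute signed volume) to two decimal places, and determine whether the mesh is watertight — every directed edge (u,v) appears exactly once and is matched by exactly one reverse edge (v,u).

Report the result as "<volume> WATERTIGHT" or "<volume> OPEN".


Per-triangle v0·(v1×v2)/6:
  t1: +3.8295
  t2: +3.4764
  t3: +22.1981
  t4: +12.7450
  t5: +9.7644
  t6: +12.6611
  t7: +4.4149
  t8: +10.3118
  t9: +1.5049
  t10: +1.2526
  t11: +31.0571
  t12: -0.6610
  t13: +19.1984
  t14: +15.7158
Σ = +147.4689 → |volume| = 147.47

Directed edges: 42 total, each appears once with its reverse present → watertight.

147.47 WATERTIGHT


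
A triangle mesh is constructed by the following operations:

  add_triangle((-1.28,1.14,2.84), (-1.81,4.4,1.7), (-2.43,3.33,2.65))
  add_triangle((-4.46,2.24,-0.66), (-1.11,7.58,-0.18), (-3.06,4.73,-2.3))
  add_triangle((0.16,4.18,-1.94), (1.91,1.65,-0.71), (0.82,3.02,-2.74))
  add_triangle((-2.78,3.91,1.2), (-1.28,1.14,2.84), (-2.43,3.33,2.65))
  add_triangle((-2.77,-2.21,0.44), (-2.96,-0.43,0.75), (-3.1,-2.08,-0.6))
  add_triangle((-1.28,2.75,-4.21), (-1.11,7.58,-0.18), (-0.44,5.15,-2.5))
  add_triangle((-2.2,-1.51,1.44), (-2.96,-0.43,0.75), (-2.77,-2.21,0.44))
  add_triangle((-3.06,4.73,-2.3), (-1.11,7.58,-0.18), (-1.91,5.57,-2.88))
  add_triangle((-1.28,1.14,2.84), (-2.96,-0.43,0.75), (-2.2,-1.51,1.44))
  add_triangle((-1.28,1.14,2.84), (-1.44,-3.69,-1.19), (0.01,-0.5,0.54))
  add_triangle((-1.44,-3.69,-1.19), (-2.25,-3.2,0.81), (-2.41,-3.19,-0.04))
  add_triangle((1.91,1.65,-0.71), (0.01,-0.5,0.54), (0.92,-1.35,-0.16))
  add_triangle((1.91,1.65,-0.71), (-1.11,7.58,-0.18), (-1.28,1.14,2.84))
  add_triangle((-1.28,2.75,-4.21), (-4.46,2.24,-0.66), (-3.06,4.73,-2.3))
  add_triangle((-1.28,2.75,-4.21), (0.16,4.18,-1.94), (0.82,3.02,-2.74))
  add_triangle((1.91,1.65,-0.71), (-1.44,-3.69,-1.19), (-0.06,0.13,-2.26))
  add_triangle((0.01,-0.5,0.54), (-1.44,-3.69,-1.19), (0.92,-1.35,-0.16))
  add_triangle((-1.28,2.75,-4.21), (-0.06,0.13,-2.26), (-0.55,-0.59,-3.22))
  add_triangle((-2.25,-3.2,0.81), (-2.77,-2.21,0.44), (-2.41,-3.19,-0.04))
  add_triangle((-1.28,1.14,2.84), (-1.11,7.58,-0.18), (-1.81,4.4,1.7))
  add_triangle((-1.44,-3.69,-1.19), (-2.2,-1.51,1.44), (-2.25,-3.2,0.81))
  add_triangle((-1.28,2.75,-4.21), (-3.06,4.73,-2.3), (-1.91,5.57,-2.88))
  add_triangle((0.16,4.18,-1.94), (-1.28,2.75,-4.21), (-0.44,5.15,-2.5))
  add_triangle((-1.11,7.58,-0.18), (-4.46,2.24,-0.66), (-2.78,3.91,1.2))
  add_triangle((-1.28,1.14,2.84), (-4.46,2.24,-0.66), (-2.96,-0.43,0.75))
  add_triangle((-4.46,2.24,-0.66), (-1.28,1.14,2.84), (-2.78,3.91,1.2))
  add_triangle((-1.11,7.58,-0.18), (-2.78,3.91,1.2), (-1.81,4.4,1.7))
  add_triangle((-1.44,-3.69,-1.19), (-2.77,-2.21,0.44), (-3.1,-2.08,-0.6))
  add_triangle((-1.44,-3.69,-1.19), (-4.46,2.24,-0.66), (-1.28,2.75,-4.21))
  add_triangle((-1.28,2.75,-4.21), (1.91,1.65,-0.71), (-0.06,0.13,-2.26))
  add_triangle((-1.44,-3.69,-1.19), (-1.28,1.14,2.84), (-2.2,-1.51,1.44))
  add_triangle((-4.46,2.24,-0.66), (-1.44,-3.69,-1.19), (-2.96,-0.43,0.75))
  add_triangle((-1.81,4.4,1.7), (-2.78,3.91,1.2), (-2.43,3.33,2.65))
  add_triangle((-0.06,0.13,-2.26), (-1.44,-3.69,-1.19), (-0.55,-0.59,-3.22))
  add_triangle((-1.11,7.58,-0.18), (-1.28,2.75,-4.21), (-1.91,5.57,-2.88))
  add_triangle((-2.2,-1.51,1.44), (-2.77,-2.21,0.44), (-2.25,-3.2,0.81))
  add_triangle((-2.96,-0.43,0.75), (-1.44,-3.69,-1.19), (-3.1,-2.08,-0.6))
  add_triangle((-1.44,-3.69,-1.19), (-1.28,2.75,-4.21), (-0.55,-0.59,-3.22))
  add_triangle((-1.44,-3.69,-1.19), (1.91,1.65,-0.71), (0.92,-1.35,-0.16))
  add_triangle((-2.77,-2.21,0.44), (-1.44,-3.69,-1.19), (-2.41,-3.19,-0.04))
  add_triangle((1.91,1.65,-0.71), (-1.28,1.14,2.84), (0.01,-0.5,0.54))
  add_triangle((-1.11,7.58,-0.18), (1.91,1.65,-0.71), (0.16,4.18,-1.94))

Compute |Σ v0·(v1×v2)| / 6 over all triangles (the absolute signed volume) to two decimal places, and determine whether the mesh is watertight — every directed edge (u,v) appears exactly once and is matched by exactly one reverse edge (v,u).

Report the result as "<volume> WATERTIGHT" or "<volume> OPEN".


114.44 OPEN

Per-triangle v0·(v1×v2)/6:
  t1: +1.0546
  t2: +9.6050
  t3: +1.7494
  t4: +0.3968
  t5: +1.0250
  t6: +4.2802
  t7: +0.9408
  t8: +5.1933
  t9: +2.0547
  t10: +1.0558
  t11: +0.7110
  t12: +0.3418
  t13: +6.8500
  t14: +6.6499
  t15: +2.7313
  t16: +1.8770
  t17: +0.5892
  t18: +0.7799
  t19: +0.5390
  t20: +1.6847
  t21: -0.6381
  t22: +3.7676
  t23: +1.1962
  t24: +8.4410
  t25: +4.7550
  t26: +5.0652
  t27: +3.1283
  t28: +1.5392
  t29: +14.7196
  t30: +2.5301
  t31: +0.4050
  t32: +5.2891
  t33: +1.4129
  t34: +0.2463
  t35: +2.6848
  t36: +0.7585
  t37: -1.1291
  t38: +3.3823
  t39: +1.3196
  t40: +0.3340
  t41: +0.7715
  t42: +4.3492
Σ = +114.4378 → |volume| = 114.44

Directed edges: 126 total; 6 unmatched, e.g. (1.91,1.65,-0.71)→(0.82,3.02,-2.74) → open.


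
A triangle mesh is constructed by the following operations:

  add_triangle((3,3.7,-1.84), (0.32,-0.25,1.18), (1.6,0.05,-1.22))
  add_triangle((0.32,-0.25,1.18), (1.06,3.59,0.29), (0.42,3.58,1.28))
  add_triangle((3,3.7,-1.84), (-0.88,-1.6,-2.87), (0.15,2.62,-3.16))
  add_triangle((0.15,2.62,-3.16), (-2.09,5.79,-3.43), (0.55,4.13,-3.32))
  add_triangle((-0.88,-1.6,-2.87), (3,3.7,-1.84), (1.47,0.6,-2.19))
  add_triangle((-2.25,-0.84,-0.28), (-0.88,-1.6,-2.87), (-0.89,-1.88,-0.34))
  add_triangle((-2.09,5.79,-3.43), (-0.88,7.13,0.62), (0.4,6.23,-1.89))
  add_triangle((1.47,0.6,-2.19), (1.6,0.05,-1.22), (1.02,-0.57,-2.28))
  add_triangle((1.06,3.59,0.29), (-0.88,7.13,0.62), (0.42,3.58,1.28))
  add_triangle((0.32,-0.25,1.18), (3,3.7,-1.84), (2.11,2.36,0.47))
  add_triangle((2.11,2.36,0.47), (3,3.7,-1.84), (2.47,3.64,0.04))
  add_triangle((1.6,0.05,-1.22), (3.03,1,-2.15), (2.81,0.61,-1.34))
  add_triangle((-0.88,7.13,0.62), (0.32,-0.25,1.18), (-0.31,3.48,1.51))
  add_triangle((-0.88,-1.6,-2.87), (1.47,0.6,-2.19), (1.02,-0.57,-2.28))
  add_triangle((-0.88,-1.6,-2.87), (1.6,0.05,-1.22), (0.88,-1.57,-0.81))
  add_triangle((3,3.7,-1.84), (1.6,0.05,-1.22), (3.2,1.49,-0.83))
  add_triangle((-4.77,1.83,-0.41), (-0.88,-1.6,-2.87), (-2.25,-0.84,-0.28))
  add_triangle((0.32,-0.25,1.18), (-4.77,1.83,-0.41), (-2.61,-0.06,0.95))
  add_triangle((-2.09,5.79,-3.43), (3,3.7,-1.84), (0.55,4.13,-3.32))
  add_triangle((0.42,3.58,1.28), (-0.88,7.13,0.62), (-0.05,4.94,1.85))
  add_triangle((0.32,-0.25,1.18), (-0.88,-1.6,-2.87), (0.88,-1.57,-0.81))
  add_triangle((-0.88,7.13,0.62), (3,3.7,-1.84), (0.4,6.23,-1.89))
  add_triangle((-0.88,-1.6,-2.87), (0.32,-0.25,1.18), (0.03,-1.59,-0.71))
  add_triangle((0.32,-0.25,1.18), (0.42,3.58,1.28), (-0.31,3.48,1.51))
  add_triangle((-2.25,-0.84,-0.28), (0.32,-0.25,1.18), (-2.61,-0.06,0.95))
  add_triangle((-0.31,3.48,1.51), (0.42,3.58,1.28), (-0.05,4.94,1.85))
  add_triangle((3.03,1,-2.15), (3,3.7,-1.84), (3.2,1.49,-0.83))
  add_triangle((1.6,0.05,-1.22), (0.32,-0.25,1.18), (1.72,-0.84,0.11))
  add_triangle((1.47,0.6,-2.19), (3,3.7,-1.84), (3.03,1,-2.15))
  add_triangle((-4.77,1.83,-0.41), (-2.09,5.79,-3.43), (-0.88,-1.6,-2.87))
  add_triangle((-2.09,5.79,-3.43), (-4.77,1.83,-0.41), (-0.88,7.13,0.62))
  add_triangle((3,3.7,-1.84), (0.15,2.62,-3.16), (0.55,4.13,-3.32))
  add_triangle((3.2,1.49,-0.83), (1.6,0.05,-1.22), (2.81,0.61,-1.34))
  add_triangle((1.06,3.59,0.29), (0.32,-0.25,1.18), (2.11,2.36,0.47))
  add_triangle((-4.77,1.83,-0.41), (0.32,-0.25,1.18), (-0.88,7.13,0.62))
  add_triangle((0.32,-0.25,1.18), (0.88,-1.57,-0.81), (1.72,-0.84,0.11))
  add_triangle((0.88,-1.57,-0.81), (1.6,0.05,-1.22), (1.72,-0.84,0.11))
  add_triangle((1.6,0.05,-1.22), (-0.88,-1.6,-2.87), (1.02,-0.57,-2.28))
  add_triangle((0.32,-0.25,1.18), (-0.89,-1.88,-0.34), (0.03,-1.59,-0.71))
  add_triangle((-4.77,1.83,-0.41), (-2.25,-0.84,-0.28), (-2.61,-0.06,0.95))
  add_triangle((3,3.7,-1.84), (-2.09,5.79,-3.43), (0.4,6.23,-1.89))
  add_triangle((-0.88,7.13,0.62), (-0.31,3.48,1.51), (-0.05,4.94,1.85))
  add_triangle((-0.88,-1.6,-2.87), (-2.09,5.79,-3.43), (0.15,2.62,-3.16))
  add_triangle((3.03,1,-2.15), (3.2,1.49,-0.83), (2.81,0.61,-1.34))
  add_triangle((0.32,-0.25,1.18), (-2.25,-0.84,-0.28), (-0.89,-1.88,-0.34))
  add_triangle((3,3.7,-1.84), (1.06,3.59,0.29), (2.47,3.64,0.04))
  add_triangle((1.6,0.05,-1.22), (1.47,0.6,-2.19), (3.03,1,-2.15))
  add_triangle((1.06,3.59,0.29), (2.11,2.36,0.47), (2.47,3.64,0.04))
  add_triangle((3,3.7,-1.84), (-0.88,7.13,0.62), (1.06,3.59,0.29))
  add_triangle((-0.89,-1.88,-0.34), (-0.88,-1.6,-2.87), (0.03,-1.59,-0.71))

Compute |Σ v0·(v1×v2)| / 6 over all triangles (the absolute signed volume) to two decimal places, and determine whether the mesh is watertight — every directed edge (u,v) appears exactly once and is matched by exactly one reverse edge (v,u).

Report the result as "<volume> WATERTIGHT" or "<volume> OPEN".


Per-triangle v0·(v1×v2)/6:
  t1: +1.4004
  t2: +0.6909
  t3: +4.9408
  t4: +2.2431
  t5: +1.7365
  t6: +1.4929
  t7: +9.4383
  t8: +0.3936
  t9: +1.7530
  t10: +0.4019
  t11: +0.7121
  t12: +0.1714
  t13: -0.2442
  t14: +0.7792
  t15: +1.4502
  t16: -1.3824
  t17: +3.6503
  t18: +0.8536
  t19: +4.3471
  t20: +0.8105
  t21: +0.5124
  t22: +6.9860
  t23: -0.1314
  t24: +0.5994
  t25: +0.5676
  t26: +0.0639
  t27: +1.9082
  t28: +0.2408
  t29: +1.5863
  t30: +16.0882
  t31: +20.3104
  t32: +1.6635
  t33: -0.0733
  t34: +0.9490
  t35: +6.2938
  t36: +0.4023
  t37: +0.6387
  t38: +0.0616
  t39: +0.3585
  t40: +1.6632
  t41: +6.6342
  t42: +0.6013
  t43: +6.2985
  t44: +0.3742
  t45: +0.6935
  t46: +1.4956
  t47: +0.2818
  t48: +0.4480
  t49: +3.7701
  t50: +0.6491
Σ = +117.5745 → |volume| = 117.57

Directed edges: 150 total, each appears once with its reverse present → watertight.

117.57 WATERTIGHT


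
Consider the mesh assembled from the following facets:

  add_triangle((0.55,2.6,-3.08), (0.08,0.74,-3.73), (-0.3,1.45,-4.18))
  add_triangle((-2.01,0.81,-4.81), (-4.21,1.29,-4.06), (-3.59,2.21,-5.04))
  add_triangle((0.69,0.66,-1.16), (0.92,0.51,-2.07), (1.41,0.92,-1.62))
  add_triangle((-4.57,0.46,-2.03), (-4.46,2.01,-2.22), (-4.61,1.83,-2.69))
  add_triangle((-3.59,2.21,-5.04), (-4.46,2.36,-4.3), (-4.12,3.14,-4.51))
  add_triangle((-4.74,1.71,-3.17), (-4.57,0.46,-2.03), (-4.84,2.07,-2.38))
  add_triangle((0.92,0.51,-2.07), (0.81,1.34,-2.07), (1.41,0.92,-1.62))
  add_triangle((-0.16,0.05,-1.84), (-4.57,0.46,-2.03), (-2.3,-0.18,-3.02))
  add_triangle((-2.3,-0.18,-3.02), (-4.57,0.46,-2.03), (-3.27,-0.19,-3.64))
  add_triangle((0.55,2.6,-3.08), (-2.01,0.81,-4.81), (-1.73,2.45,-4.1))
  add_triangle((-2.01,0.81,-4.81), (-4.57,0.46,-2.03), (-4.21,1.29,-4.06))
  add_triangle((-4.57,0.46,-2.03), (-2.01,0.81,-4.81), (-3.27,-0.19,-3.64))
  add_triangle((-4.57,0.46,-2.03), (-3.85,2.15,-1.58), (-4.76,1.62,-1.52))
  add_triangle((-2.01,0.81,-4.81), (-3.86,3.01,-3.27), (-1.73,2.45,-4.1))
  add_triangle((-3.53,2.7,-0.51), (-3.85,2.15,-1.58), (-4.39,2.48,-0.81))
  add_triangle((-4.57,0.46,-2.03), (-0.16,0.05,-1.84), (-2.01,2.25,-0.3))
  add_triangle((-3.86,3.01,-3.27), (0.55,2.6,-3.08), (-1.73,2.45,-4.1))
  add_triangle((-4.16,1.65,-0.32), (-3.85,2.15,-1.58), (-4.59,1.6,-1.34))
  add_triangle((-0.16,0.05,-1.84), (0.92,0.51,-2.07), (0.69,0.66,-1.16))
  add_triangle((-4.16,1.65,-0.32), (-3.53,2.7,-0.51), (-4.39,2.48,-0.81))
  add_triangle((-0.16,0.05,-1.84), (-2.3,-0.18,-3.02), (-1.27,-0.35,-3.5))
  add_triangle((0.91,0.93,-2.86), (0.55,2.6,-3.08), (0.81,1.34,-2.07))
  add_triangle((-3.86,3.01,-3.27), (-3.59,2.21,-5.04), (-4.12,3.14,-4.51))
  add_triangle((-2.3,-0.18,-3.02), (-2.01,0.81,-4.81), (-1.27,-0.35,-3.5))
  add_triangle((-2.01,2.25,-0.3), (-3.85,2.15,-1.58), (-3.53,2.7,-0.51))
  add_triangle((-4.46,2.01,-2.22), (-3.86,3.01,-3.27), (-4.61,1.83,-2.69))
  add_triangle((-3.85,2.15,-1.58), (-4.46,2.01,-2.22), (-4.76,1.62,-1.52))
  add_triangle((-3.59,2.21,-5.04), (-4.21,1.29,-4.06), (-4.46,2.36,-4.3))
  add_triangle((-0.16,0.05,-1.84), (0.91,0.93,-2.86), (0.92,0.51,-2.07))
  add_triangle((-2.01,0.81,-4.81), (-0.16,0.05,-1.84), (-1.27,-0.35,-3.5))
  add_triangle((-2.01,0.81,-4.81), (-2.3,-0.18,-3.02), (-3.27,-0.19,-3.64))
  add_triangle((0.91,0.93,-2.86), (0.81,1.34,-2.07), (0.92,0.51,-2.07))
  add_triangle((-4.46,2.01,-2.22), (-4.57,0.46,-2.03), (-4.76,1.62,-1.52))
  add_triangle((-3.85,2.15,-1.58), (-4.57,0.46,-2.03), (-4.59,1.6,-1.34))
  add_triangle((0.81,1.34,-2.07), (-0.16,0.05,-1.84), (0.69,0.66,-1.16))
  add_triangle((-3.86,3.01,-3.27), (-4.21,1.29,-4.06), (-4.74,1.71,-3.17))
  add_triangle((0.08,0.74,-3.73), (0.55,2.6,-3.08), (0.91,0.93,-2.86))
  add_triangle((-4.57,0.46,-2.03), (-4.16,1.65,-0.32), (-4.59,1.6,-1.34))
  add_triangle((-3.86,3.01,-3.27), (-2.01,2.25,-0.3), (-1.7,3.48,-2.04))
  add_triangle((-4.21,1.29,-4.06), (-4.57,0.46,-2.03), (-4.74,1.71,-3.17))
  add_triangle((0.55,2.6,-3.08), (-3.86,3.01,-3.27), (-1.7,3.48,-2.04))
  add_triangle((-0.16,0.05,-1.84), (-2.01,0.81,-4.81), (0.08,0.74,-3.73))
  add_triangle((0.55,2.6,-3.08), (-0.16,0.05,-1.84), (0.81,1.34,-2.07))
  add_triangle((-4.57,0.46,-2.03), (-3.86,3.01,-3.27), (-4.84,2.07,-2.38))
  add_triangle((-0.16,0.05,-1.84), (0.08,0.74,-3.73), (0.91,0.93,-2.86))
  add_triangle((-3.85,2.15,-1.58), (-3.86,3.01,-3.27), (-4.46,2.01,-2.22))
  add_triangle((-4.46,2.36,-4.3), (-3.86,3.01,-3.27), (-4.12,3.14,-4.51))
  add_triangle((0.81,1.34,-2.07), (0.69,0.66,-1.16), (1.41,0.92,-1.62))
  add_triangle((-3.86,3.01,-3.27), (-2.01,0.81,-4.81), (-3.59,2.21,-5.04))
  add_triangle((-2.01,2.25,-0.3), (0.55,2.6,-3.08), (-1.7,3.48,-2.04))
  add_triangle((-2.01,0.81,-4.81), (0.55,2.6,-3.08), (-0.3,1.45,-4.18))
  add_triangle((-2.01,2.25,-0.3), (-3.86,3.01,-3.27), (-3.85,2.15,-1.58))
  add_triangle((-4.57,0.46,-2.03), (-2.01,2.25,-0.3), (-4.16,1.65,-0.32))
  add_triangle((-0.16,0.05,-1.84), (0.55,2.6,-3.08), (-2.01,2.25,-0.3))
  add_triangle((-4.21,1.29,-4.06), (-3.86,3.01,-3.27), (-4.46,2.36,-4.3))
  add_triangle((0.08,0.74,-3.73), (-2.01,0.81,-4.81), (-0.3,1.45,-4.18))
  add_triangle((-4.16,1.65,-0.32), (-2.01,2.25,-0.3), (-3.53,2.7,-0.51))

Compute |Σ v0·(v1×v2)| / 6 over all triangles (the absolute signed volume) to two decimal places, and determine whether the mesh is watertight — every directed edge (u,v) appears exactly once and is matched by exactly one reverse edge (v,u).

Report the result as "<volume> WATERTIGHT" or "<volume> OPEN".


32.50 OPEN

Per-triangle v0·(v1×v2)/6:
  t1: +0.6685
  t2: +2.0216
  t3: -0.0577
  t4: +0.5151
  t5: +1.0024
  t6: +1.0673
  t7: +0.2173
  t8: -0.6060
  t9: -0.1046
  t10: +2.6192
  t11: +1.5709
  t12: +2.5614
  t13: -0.6848
  t14: +3.4844
  t15: +0.4465
  t16: -2.7742
  t17: +2.6219
  t18: +0.6226
  t19: -0.1020
  t20: +0.3035
  t21: -0.2005
  t22: +0.2520
  t23: -0.2932
  t24: +0.8880
  t25: +0.4337
  t26: +0.6215
  t27: +0.3933
  t28: +1.1007
  t29: +0.1263
  t30: +0.4184
  t31: +0.2972
  t32: +0.0949
  t33: +0.9143
  t34: +0.8254
  t35: -0.1205
  t36: +1.7146
  t37: +0.9403
  t38: +0.6689
  t39: +2.2076
  t40: +1.3541
  t41: +3.7457
  t42: +0.3960
  t43: -0.4420
  t44: -1.4158
  t45: +0.1212
  t46: +0.7336
  t47: +0.7089
  t48: -0.0139
  t49: +0.2044
  t50: +0.2537
  t51: +1.3151
  t52: +1.5075
  t53: -1.8270
  t54: -2.0932
  t55: +0.3140
  t56: +0.8504
  t57: +0.1092
Σ = +32.4984 → |volume| = 32.50

Directed edges: 171 total; 9 unmatched, e.g. (-4.61,1.83,-2.69)→(-4.57,0.46,-2.03) → open.


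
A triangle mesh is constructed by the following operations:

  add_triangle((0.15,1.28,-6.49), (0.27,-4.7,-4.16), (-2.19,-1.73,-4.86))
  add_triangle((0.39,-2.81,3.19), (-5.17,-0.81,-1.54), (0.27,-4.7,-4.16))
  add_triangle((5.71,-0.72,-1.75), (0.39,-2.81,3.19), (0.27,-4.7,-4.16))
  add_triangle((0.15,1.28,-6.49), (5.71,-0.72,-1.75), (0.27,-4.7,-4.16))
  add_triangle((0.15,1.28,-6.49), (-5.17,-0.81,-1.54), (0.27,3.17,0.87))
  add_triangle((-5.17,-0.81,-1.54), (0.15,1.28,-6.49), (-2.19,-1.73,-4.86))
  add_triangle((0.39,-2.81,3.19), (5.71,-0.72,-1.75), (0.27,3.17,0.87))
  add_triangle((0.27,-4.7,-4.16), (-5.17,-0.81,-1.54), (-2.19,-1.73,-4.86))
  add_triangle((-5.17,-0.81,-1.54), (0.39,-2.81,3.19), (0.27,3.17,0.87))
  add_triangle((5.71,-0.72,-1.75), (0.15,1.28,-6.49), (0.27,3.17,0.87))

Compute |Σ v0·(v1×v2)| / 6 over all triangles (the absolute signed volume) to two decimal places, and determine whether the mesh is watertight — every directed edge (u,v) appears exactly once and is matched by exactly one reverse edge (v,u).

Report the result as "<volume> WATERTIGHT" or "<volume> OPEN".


182.98 WATERTIGHT

Per-triangle v0·(v1×v2)/6:
  t1: +14.2535
  t2: +23.0511
  t3: +25.4082
  t4: +33.6543
  t5: +18.4660
  t6: +12.3647
  t7: +12.5946
  t8: +12.1262
  t9: +10.2374
  t10: +20.8267
Σ = +182.9828 → |volume| = 182.98

Directed edges: 30 total, each appears once with its reverse present → watertight.


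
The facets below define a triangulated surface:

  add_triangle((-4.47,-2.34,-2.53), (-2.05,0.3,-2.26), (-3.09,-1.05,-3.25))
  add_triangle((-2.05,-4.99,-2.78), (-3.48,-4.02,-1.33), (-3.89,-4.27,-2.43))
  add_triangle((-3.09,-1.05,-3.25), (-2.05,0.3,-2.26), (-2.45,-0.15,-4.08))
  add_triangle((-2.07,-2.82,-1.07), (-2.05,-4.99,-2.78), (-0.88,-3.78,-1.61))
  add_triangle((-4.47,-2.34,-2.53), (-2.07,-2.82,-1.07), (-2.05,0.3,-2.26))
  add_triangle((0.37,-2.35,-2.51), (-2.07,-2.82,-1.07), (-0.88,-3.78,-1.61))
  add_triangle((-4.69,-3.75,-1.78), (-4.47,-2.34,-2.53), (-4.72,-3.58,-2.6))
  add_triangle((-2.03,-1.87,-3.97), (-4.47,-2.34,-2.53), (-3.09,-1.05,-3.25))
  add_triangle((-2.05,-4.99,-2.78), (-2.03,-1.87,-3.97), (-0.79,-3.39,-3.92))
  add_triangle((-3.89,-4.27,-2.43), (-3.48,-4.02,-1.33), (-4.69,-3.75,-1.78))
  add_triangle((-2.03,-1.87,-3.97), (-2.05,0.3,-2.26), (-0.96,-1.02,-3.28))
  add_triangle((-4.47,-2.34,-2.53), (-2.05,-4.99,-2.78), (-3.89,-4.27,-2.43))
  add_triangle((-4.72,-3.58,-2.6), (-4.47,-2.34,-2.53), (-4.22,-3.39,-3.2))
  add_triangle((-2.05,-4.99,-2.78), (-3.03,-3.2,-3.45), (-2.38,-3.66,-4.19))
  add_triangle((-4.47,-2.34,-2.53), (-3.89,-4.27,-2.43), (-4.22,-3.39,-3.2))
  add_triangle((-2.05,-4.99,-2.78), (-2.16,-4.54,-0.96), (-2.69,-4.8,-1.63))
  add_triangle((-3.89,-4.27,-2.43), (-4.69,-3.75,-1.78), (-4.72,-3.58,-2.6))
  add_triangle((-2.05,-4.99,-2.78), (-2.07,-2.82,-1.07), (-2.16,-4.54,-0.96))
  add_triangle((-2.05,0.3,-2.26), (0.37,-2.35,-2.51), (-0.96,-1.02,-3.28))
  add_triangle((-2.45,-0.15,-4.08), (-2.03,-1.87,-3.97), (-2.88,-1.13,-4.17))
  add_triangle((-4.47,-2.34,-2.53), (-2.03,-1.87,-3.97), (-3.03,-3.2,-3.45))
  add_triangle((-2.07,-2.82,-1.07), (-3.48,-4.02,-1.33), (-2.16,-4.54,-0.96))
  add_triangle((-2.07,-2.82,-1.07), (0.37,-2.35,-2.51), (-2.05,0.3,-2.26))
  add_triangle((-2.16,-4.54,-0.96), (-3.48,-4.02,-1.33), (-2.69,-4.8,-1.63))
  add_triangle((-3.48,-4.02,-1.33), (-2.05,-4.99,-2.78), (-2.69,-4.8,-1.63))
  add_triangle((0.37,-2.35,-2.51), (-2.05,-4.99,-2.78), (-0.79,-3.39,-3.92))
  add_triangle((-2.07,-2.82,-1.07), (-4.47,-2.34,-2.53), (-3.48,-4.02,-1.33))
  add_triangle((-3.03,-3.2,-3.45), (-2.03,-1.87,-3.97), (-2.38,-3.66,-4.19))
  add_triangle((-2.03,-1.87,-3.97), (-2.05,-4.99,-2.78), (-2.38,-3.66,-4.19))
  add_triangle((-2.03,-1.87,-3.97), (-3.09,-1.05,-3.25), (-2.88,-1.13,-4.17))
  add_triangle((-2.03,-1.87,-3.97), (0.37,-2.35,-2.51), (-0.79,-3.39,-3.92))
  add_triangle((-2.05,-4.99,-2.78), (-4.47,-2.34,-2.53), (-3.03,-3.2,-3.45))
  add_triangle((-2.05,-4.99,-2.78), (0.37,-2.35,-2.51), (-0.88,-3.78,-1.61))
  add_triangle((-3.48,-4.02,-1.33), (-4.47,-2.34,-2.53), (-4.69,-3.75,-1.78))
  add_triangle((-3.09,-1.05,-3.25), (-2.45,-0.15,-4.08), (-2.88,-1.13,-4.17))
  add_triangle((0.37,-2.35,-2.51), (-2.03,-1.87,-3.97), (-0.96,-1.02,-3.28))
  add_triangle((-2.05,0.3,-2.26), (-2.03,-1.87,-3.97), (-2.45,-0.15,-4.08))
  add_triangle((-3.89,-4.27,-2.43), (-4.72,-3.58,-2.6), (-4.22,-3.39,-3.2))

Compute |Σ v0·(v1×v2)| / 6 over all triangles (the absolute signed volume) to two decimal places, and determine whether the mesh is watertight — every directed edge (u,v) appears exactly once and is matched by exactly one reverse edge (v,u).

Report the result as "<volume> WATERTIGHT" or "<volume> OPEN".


Per-triangle v0·(v1×v2)/6:
  t1: +1.0706
  t2: +1.6934
  t3: +0.7350
  t4: +0.6563
  t5: -1.3186
  t6: -1.2681
  t7: +0.6536
  t8: +2.0957
  t9: +3.5994
  t10: +0.9141
  t11: +0.9582
  t12: +2.0292
  t13: +0.7334
  t14: +1.8534
  t15: -1.1495
  t16: +0.6811
  t17: +0.8776
  t18: -1.0667
  t19: -0.5858
  t20: +0.6758
  t21: +2.3482
  t22: -0.2973
  t23: -4.0642
  t24: +0.5819
  t25: +1.0446
  t26: +1.6542
  t27: -0.6611
  t28: +1.1650
  t29: -0.1229
  t30: +0.5504
  t31: +0.7504
  t32: +3.1155
  t33: +1.2228
  t34: -0.8151
  t35: +0.5182
  t36: +1.1285
  t37: -0.7201
  t38: +0.8660
Σ = +22.1030 → |volume| = 22.10

Directed edges: 114 total, each appears once with its reverse present → watertight.

22.10 WATERTIGHT
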